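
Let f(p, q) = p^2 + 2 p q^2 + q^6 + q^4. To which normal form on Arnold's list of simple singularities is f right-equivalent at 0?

The Hessian of f at 0 has rank 1. Corank 1: A-series; mu = 5 gives A_5.

A_5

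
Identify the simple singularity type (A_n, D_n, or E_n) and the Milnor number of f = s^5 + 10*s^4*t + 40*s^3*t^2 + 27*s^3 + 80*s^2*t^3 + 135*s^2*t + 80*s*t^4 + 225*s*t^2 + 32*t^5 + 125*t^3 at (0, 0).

Type E8, Milnor number mu = 8.

The Hessian of f at 0 is [[0, 0], [0, 0]] with rank 0, so corank 2. A Groebner basis of the Jacobian ideal J(f) in C{s,t} is {t^5, s*t^3 + 7*t^4/4, s^2 + 10*s*t/3 + 25*t^2/9}; counting standard monomials gives mu = 8. Corank 2; j^3 = (3*s + 5*t)^3 is a perfect cube, so E-series; the 5-jet and mu = 8 give E_8.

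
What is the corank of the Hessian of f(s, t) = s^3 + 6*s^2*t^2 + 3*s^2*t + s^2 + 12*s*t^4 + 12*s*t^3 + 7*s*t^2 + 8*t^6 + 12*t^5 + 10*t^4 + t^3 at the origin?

1

Hessian at 0 has rank 1.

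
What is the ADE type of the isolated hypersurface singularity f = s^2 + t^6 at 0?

A5

The Hessian of f at 0 is [[2, 0], [0, 0]] with rank 1, so corank 1. A Groebner basis of the Jacobian ideal J(f) in C{s,t} is {t^5, s}; counting standard monomials gives mu = 5. Corank 1: A-series; mu = 5 gives A_5.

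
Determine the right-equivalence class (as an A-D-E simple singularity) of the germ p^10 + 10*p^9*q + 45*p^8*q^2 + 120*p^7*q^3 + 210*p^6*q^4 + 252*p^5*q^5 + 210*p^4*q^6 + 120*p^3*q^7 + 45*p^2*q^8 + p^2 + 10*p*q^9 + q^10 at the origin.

A_9

The Hessian of f at 0 is [[2, 0], [0, 0]] with rank 1, so corank 1. A Groebner basis of the Jacobian ideal J(f) in C{p,q} is {q^9, p}; counting standard monomials gives mu = 9. Corank 1: A-series; mu = 9 gives A_9.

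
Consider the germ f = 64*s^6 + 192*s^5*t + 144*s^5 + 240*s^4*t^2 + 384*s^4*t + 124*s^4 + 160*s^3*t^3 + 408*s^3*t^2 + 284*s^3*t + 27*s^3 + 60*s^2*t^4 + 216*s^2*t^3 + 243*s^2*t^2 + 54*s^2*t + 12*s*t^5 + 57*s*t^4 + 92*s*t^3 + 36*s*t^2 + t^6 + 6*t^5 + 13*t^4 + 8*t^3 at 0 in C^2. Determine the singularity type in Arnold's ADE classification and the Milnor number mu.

The Hessian of f at 0 has rank 0. Corank 2; j^3 = (3*s + 2*t)^3 is a perfect cube, so E-series; the 4-jet and mu = 6 give E_6.

Type E_{6}, Milnor number mu = 6.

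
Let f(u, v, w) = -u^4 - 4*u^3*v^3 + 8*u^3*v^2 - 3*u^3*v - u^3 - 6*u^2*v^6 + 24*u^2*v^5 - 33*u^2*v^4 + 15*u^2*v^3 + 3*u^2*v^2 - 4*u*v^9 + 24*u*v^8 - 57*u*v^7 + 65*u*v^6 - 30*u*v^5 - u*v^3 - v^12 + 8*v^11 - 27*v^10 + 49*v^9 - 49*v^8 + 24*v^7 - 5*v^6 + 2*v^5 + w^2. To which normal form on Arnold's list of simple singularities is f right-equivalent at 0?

E7

The Hessian of f at 0 is [[0, 0, 0], [0, 0, 0], [0, 0, 2]] with rank 1, so corank 2. A Groebner basis of the Jacobian ideal J(f) in C{u,v,w} is {-3*u^2/19 + v^4 - v^3/19, u^3, u^2*v + u^2/19 + v^3/57, -8*u^2/19 + u*v^2 - 8*v^3/57, w}; counting standard monomials gives mu = 7. Corank 2; j^3 = -u^3 is a perfect cube, so E-series; the 4-jet and mu = 7 give E_7.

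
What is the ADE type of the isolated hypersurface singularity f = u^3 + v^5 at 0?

The Hessian of f at 0 is [[0, 0], [0, 0]] with rank 0, so corank 2. A Groebner basis of the Jacobian ideal J(f) in C{u,v} is {v^4, u^2}; counting standard monomials gives mu = 8. Corank 2; j^3 = u^3 is a perfect cube, so E-series; the 5-jet and mu = 8 give E_8.

E8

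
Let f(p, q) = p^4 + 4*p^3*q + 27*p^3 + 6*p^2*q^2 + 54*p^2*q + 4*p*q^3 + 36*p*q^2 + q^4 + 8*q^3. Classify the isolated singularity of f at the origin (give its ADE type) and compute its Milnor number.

Type E6, Milnor number mu = 6.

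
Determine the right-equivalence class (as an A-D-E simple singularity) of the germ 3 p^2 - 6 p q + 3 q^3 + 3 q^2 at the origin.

A2

The Hessian of f at 0 is [[6, -6], [-6, 6]] with rank 1, so corank 1. A Groebner basis of the Jacobian ideal J(f) in C{p,q} is {q^2, p - q}; counting standard monomials gives mu = 2. Corank 1: A-series; mu = 2 gives A_2.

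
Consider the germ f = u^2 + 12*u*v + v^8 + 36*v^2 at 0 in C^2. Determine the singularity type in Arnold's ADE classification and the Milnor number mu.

The Hessian of f at 0 has rank 1. Corank 1: A-series; mu = 7 gives A_7.

Type A_7, Milnor number mu = 7.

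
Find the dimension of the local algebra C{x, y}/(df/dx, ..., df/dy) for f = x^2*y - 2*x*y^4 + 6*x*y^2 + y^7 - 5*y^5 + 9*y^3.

The Hessian of f at 0 is [[0, 0], [0, 0]] with rank 0, so corank 2. A Groebner basis of the Jacobian ideal J(f) in C{x,y} is {-x*y + y^4 - 3*y^2, x*y^2 + 3*y^3, x^2 + 11*x*y + 24*y^2}; counting standard monomials gives mu = 6. Corank 2; j^3 = y*(x + 3*y)^2 has shape L^2 M (L != M), so D-series; mu = 6 gives D_6.

6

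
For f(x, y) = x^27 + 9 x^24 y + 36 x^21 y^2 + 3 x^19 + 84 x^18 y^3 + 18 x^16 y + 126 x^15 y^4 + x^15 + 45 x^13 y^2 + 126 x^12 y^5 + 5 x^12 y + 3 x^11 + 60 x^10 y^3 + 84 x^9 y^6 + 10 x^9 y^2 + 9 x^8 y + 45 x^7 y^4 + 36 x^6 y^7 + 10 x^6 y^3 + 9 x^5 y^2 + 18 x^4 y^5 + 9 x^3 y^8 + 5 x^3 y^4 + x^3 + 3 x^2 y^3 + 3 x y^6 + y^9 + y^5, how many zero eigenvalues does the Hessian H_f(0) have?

Hessian at 0 has rank 0.

2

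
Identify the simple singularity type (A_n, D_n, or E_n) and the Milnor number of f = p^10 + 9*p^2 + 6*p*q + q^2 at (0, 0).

The Hessian of f at 0 is [[18, 6], [6, 2]] with rank 1, so corank 1. A Groebner basis of the Jacobian ideal J(f) in C{p,q} is {q^9, p + q/3}; counting standard monomials gives mu = 9. Corank 1: A-series; mu = 9 gives A_9.

Type A9, Milnor number mu = 9.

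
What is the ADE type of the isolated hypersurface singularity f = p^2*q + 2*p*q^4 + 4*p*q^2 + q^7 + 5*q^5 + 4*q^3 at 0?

D6

The Hessian of f at 0 has rank 0. Corank 2; j^3 = q*(p + 2*q)^2 has shape L^2 M (L != M), so D-series; mu = 6 gives D_6.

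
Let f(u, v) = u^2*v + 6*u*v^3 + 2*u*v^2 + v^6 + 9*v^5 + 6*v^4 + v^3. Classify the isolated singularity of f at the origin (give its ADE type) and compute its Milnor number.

The Hessian of f at 0 has rank 0. Corank 2; j^3 = v*(u + v)^2 has shape L^2 M (L != M), so D-series; mu = 7 gives D_7.

Type D_{7}, Milnor number mu = 7.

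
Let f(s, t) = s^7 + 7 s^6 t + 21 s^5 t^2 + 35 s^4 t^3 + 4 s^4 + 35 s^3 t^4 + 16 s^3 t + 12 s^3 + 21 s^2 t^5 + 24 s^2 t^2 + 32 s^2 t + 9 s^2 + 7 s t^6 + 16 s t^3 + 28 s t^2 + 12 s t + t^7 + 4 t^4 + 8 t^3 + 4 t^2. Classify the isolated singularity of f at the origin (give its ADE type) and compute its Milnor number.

Type A_{6}, Milnor number mu = 6.

The Hessian of f at 0 is [[18, 12], [12, 8]] with rank 1, so corank 1. A Groebner basis of the Jacobian ideal J(f) in C{s,t} is {-567*s*t/2 - 3645*s/8 + t^4 - 6*t^3 - 891*t^2/4 - 1215*t/4, s*t^2 + 6*s*t + 27*s/4 + 8*t^3/9 + 9*t^2/2 + 9*t/2, s^2 + 2*s*t + 3*s/2 + t^2 + t}; counting standard monomials gives mu = 6. Corank 1: A-series; mu = 6 gives A_6.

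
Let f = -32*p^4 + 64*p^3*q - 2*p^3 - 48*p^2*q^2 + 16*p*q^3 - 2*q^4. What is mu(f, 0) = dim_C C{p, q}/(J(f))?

6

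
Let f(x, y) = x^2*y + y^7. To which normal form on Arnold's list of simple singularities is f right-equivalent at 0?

D_{8}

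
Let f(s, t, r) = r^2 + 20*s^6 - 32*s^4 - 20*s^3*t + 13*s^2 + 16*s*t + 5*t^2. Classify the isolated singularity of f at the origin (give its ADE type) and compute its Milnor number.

Type A_{1}, Milnor number mu = 1.

The Hessian of f at 0 is [[26, 16, 0], [16, 10, 0], [0, 0, 2]] with rank 3, so corank 0. A Groebner basis of the Jacobian ideal J(f) in C{s,t,r} is {s, t, r}; counting standard monomials gives mu = 1. Corank 0: nondegenerate Morse point, so A_1.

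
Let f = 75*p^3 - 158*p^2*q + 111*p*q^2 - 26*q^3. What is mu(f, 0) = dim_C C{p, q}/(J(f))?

The Hessian of f at 0 has rank 0. Corank 2; j^3 = (3*p - 2*q)*(25*p^2 - 36*p*q + 13*q^2) splits into three distinct lines over C (the quadratic factor has nonzero discriminant), so D_4.

4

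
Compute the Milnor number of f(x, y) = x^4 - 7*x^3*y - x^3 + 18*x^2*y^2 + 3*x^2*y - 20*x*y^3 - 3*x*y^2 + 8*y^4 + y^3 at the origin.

7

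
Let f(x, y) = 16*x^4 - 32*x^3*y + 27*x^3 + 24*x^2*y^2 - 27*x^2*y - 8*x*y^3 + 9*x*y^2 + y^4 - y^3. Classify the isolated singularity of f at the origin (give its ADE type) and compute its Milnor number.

Type E6, Milnor number mu = 6.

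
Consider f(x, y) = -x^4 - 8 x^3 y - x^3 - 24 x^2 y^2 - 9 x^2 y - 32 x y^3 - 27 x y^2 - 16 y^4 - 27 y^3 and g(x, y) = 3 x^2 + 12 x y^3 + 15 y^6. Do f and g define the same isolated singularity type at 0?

No.

The Hessian of f at 0 has rank 0. Corank 2; j^3 = -(x + 3*y)^3 is a perfect cube, so E-series; the 4-jet and mu = 6 give E_6. The Hessian of g at 0 has rank 1. Corank 1: A-series; mu = 5 gives A_5. f is E_6 but g is A_5, hence not right-equivalent.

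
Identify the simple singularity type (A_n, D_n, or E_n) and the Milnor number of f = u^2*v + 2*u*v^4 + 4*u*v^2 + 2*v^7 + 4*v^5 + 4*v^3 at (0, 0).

Type D8, Milnor number mu = 8.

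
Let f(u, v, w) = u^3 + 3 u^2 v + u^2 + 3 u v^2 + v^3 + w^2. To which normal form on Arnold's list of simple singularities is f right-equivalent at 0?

The Hessian of f at 0 has rank 2. Corank 1: A-series; mu = 2 gives A_2.

A_{2}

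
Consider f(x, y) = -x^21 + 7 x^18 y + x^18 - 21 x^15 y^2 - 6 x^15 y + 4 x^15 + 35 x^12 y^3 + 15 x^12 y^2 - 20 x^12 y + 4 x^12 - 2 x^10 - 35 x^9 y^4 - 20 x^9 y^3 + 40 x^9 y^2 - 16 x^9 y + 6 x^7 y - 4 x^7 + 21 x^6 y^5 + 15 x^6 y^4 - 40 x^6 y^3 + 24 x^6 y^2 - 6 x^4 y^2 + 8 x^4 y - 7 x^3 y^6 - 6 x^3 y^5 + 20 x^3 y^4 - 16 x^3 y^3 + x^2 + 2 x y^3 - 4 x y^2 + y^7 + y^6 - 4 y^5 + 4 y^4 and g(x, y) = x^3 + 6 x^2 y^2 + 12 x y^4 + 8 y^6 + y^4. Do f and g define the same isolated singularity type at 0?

No.

The Hessian of f at 0 has rank 1. Corank 1: A-series; mu = 6 gives A_6. The Hessian of g at 0 has rank 0. Corank 2; j^3 = x^3 is a perfect cube, so E-series; the 4-jet and mu = 6 give E_6. f is A_6 but g is E_6, hence not right-equivalent.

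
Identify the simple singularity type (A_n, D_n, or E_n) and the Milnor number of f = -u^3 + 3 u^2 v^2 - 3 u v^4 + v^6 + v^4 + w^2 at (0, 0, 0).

Type E_6, Milnor number mu = 6.

The Hessian of f at 0 is [[0, 0, 0], [0, 0, 0], [0, 0, 2]] with rank 1, so corank 2. A Groebner basis of the Jacobian ideal J(f) in C{u,v,w} is {u^3, u^2*v, -u^2/2 + u*v^2, v^3, w}; counting standard monomials gives mu = 6. Corank 2; j^3 = -u^3 is a perfect cube, so E-series; the 4-jet and mu = 6 give E_6.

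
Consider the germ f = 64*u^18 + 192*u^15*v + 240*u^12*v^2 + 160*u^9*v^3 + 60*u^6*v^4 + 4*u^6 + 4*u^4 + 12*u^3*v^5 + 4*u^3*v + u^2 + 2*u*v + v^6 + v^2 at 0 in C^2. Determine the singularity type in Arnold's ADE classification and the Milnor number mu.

Type A_{5}, Milnor number mu = 5.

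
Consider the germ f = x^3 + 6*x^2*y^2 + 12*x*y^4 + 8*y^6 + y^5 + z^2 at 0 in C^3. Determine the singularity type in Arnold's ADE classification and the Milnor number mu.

Type E8, Milnor number mu = 8.

The Hessian of f at 0 has rank 1. Corank 2; j^3 = x^3 is a perfect cube, so E-series; the 5-jet and mu = 8 give E_8.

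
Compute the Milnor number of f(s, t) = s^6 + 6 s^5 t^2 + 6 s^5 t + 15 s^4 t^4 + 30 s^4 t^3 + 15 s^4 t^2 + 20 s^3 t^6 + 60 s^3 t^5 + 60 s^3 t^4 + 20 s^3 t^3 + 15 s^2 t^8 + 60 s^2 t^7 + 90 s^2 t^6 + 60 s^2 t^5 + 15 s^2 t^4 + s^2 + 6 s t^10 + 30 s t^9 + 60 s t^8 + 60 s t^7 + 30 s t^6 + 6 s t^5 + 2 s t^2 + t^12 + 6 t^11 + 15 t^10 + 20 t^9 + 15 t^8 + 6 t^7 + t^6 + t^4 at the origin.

5

The Hessian of f at 0 is [[2, 0], [0, 0]] with rank 1, so corank 1. A Groebner basis of the Jacobian ideal J(f) in C{s,t} is {s^3, s^2*t, s + t^2}; counting standard monomials gives mu = 5. Corank 1: A-series; mu = 5 gives A_5.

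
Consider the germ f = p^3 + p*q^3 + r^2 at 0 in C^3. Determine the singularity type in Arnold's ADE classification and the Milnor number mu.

Type E_7, Milnor number mu = 7.

The Hessian of f at 0 has rank 1. Corank 2; j^3 = p^3 is a perfect cube, so E-series; the 4-jet and mu = 7 give E_7.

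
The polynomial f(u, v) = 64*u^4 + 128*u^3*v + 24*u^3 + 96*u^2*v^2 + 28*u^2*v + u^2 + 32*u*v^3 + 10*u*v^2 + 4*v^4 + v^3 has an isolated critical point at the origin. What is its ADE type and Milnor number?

Type A2, Milnor number mu = 2.

The Hessian of f at 0 is [[2, 0], [0, 0]] with rank 1, so corank 1. A Groebner basis of the Jacobian ideal J(f) in C{u,v} is {v^2, u}; counting standard monomials gives mu = 2. Corank 1: A-series; mu = 2 gives A_2.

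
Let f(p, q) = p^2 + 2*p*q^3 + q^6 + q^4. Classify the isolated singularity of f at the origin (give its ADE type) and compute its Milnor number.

The Hessian of f at 0 has rank 1. Corank 1: A-series; mu = 3 gives A_3.

Type A_3, Milnor number mu = 3.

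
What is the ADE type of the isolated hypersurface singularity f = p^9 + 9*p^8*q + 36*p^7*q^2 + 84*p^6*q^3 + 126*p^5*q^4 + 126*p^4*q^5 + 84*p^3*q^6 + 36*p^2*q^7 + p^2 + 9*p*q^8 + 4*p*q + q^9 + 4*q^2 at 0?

A_{8}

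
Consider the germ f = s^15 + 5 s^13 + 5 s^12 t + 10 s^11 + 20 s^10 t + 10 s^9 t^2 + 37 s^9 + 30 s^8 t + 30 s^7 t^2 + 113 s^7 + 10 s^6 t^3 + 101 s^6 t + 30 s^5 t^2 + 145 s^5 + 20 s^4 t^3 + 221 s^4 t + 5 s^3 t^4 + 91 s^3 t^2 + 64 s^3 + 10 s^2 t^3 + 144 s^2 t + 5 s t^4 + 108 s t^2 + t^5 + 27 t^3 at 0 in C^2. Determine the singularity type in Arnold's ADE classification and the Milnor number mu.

Type E_{8}, Milnor number mu = 8.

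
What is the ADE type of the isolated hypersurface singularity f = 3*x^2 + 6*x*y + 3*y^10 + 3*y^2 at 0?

A9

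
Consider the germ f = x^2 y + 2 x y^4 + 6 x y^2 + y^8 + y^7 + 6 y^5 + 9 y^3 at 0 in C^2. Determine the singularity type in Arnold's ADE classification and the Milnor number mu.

Type D_{9}, Milnor number mu = 9.

The Hessian of f at 0 is [[0, 0], [0, 0]] with rank 0, so corank 2. A Groebner basis of the Jacobian ideal J(f) in C{x,y} is {x^2*y^2 - 48*x^2*y - 6*x^2 - 288*x*y^2 - 27*x*y - 432*y^3 - 27*y^2, 8*x^2*y + x^2 + x*y^3 + 48*x*y^2 + 3*x*y + 72*y^3, x*y + y^4 + 3*y^2, x^3 + 9*x^2*y + 27*x*y^2 + 27*y^3}; counting standard monomials gives mu = 9. Corank 2; j^3 = y*(x + 3*y)^2 has shape L^2 M (L != M), so D-series; mu = 9 gives D_9.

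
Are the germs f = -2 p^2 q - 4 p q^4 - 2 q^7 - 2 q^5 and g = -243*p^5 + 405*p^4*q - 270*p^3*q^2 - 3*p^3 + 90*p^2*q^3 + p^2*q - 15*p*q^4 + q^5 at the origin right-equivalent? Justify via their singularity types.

Yes.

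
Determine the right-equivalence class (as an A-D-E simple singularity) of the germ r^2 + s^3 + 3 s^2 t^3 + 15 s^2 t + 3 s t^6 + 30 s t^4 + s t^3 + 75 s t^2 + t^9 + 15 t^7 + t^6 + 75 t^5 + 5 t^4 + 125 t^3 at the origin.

E7

The Hessian of f at 0 has rank 1. Corank 2; j^3 = (s + 5*t)^3 is a perfect cube, so E-series; the 4-jet and mu = 7 give E_7.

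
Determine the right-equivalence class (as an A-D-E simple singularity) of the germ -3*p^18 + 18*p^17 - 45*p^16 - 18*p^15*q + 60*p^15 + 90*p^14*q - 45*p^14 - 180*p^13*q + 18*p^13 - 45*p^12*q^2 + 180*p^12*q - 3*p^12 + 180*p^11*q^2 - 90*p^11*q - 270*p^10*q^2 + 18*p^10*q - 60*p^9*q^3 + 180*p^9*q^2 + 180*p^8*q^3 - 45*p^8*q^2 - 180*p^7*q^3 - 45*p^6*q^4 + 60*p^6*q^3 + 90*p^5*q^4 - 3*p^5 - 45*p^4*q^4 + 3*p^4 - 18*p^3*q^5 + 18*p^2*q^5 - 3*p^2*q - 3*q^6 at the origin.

D_{7}

The Hessian of f at 0 has rank 0. Corank 2; j^3 = -3*p^2*q has shape L^2 M (L != M), so D-series; mu = 7 gives D_7.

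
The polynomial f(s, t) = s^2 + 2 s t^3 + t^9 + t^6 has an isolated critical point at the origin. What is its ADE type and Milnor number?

The Hessian of f at 0 has rank 1. Corank 1: A-series; mu = 8 gives A_8.

Type A_{8}, Milnor number mu = 8.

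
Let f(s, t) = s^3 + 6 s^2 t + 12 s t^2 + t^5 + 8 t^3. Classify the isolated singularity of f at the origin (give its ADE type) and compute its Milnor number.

Type E_8, Milnor number mu = 8.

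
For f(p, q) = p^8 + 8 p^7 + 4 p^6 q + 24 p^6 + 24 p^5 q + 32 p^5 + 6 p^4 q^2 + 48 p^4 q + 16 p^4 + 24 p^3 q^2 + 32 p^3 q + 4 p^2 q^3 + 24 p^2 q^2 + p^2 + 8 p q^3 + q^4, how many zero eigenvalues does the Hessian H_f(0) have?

Hessian at 0 has rank 1.

1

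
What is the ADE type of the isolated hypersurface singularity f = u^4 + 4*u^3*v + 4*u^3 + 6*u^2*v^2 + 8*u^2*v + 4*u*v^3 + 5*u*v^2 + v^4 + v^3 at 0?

D5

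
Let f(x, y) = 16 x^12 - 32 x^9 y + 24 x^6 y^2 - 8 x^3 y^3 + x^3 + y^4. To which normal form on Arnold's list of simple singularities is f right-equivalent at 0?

The Hessian of f at 0 is [[0, 0], [0, 0]] with rank 0, so corank 2. A Groebner basis of the Jacobian ideal J(f) in C{x,y} is {y^3, x^2}; counting standard monomials gives mu = 6. Corank 2; j^3 = x^3 is a perfect cube, so E-series; the 4-jet and mu = 6 give E_6.

E_6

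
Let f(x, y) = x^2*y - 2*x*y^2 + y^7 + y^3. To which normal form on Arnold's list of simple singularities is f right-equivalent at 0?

D_{8}

The Hessian of f at 0 is [[0, 0], [0, 0]] with rank 0, so corank 2. A Groebner basis of the Jacobian ideal J(f) in C{x,y} is {x^2/7 + y^6 - y^2/7, x^3 - y^3, x*y - y^2}; counting standard monomials gives mu = 8. Corank 2; j^3 = y*(x - y)^2 has shape L^2 M (L != M), so D-series; mu = 8 gives D_8.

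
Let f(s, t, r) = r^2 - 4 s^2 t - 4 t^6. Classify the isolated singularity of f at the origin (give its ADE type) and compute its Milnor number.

Type D7, Milnor number mu = 7.

The Hessian of f at 0 has rank 1. Corank 2; j^3 = -4*s^2*t has shape L^2 M (L != M), so D-series; mu = 7 gives D_7.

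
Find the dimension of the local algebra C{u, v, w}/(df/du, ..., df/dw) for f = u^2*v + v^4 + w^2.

5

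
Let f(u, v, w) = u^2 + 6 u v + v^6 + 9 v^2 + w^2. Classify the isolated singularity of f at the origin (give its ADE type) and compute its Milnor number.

The Hessian of f at 0 has rank 2. Corank 1: A-series; mu = 5 gives A_5.

Type A_5, Milnor number mu = 5.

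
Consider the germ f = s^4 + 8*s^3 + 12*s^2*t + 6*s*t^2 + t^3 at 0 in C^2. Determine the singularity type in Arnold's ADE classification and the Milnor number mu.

Type E_{6}, Milnor number mu = 6.

The Hessian of f at 0 has rank 0. Corank 2; j^3 = (2*s + t)^3 is a perfect cube, so E-series; the 4-jet and mu = 6 give E_6.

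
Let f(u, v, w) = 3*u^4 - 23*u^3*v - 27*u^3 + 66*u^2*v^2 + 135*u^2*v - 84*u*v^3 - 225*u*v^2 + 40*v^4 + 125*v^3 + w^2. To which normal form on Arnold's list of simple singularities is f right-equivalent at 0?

The Hessian of f at 0 has rank 1. Corank 2; j^3 = -(3*u - 5*v)^3 is a perfect cube, so E-series; the 4-jet and mu = 7 give E_7.

E_{7}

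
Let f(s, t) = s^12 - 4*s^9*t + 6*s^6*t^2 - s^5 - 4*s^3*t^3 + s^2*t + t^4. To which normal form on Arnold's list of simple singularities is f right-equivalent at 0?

The Hessian of f at 0 has rank 0. Corank 2; j^3 = s^2*t has shape L^2 M (L != M), so D-series; mu = 5 gives D_5.

D_5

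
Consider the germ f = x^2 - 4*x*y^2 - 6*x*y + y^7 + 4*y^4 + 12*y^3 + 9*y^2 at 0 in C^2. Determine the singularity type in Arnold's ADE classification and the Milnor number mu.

Type A_{6}, Milnor number mu = 6.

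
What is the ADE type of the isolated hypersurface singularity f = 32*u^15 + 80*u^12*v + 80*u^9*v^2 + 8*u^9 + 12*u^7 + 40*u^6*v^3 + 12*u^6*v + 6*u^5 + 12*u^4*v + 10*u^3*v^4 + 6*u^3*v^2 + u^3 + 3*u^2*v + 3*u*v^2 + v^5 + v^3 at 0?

E_{8}

The Hessian of f at 0 has rank 0. Corank 2; j^3 = (u + v)^3 is a perfect cube, so E-series; the 5-jet and mu = 8 give E_8.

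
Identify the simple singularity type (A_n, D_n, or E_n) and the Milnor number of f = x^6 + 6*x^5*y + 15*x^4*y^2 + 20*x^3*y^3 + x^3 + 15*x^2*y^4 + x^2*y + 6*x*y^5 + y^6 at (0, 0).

Type D_{7}, Milnor number mu = 7.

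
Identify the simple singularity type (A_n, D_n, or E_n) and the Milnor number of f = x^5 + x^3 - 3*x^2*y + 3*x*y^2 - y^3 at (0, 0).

Type E_8, Milnor number mu = 8.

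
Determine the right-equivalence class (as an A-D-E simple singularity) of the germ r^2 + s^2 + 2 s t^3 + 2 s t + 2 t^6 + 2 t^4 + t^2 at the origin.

The Hessian of f at 0 is [[2, 2, 0], [2, 2, 0], [0, 0, 2]] with rank 2, so corank 1. A Groebner basis of the Jacobian ideal J(f) in C{s,t,r} is {s*t^2 - s - t, s + t^3 + t, s^2 + 2*s*t + t^2, r}; counting standard monomials gives mu = 5. Corank 1: A-series; mu = 5 gives A_5.

A_{5}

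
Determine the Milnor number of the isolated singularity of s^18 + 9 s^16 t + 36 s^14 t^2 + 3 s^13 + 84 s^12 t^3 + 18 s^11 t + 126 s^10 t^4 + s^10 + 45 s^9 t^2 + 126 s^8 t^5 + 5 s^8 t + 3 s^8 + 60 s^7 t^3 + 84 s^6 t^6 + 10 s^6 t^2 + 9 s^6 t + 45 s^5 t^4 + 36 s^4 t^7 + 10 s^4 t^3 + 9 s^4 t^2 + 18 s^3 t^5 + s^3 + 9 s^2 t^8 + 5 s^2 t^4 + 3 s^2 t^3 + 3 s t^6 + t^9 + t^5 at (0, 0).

8

The Hessian of f at 0 is [[0, 0], [0, 0]] with rank 0, so corank 2. A Groebner basis of the Jacobian ideal J(f) in C{s,t} is {s^2/2 + s*t^3, t^4, s^3, s^2*t}; counting standard monomials gives mu = 8. Corank 2; j^3 = s^3 is a perfect cube, so E-series; the 5-jet and mu = 8 give E_8.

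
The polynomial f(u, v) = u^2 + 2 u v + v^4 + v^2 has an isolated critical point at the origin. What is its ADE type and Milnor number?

The Hessian of f at 0 has rank 1. Corank 1: A-series; mu = 3 gives A_3.

Type A3, Milnor number mu = 3.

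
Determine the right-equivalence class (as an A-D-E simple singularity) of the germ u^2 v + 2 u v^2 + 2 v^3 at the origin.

D_4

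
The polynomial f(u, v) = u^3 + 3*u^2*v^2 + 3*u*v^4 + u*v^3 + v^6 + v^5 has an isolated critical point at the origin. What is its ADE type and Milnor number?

The Hessian of f at 0 is [[0, 0], [0, 0]] with rank 0, so corank 2. A Groebner basis of the Jacobian ideal J(f) in C{u,v} is {-u^2 + v^4 - v^3/3, u^3, u^2*v + u^2/3 + v^3/9, u^2 + u*v^2 + v^3/3}; counting standard monomials gives mu = 7. Corank 2; j^3 = u^3 is a perfect cube, so E-series; the 4-jet and mu = 7 give E_7.

Type E_7, Milnor number mu = 7.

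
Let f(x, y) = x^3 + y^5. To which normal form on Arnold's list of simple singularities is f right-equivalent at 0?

The Hessian of f at 0 has rank 0. Corank 2; j^3 = x^3 is a perfect cube, so E-series; the 5-jet and mu = 8 give E_8.

E8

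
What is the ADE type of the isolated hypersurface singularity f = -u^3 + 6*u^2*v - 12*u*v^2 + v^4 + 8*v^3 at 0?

E_6

The Hessian of f at 0 has rank 0. Corank 2; j^3 = -(u - 2*v)^3 is a perfect cube, so E-series; the 4-jet and mu = 6 give E_6.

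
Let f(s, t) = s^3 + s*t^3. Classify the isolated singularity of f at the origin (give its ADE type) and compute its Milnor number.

Type E_{7}, Milnor number mu = 7.

The Hessian of f at 0 has rank 0. Corank 2; j^3 = s^3 is a perfect cube, so E-series; the 4-jet and mu = 7 give E_7.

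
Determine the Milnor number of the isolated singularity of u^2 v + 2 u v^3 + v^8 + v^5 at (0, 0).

9

The Hessian of f at 0 is [[0, 0], [0, 0]] with rank 0, so corank 2. A Groebner basis of the Jacobian ideal J(f) in C{u,v} is {u^4, u^3*v - u^2/8 - u*v^2/8, u^3 + u^2*v^2, u*v + v^3}; counting standard monomials gives mu = 9. Corank 2; j^3 = u^2*v has shape L^2 M (L != M), so D-series; mu = 9 gives D_9.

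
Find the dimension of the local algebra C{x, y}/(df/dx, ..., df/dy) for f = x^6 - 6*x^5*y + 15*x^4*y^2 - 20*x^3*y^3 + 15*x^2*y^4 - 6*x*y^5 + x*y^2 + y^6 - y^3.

7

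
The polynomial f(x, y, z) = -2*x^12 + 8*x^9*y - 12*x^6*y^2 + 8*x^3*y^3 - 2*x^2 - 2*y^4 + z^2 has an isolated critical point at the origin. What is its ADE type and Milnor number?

The Hessian of f at 0 is [[-4, 0, 0], [0, 0, 0], [0, 0, 2]] with rank 2, so corank 1. A Groebner basis of the Jacobian ideal J(f) in C{x,y,z} is {y^3, x, z}; counting standard monomials gives mu = 3. Corank 1: A-series; mu = 3 gives A_3.

Type A_{3}, Milnor number mu = 3.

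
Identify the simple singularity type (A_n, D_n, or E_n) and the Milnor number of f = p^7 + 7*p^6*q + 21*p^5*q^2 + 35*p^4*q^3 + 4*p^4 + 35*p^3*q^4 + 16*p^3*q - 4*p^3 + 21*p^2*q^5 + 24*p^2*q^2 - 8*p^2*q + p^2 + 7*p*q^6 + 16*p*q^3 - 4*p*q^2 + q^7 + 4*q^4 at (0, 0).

Type A6, Milnor number mu = 6.

The Hessian of f at 0 is [[2, 0], [0, 0]] with rank 1, so corank 1. A Groebner basis of the Jacobian ideal J(f) in C{p,q} is {-7*p*q/6 + 5*p/24 + q^4 + 2*q^3/3 - 5*q^2/12, p*q^2 - 2*p*q/3 + p/12 + 2*q^3/3 - q^2/6, p^2 + 2*p*q - p/2 + q^2}; counting standard monomials gives mu = 6. Corank 1: A-series; mu = 6 gives A_6.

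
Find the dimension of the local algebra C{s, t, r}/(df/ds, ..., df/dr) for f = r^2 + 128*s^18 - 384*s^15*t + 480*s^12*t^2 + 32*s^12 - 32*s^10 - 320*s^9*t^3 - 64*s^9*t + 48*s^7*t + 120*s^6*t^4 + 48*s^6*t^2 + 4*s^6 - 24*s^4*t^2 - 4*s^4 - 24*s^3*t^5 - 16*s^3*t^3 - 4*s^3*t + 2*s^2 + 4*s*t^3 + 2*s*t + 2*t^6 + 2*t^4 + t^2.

The Hessian of f at 0 has rank 3. Corank 0: nondegenerate Morse point, so A_1.

1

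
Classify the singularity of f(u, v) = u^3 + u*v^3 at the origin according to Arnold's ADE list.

E_7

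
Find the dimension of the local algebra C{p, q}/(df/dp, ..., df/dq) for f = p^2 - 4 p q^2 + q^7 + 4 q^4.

6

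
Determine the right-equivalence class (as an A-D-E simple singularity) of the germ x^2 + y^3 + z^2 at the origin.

A_2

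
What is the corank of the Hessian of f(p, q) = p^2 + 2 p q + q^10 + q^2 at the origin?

1

Hessian at 0 has rank 1.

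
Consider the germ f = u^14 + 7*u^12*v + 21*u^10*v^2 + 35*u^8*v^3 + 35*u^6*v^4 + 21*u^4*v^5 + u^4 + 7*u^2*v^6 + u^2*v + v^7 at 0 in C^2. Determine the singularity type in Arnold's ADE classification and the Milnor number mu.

Type D_8, Milnor number mu = 8.

The Hessian of f at 0 has rank 0. Corank 2; j^3 = u^2*v has shape L^2 M (L != M), so D-series; mu = 8 gives D_8.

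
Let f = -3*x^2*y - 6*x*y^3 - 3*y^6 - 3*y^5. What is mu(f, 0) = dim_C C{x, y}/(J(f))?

7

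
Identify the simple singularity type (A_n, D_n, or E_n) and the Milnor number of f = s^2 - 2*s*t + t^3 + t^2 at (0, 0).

Type A2, Milnor number mu = 2.

The Hessian of f at 0 has rank 1. Corank 1: A-series; mu = 2 gives A_2.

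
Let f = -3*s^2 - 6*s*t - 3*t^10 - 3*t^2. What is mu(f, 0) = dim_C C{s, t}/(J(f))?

9

The Hessian of f at 0 has rank 1. Corank 1: A-series; mu = 9 gives A_9.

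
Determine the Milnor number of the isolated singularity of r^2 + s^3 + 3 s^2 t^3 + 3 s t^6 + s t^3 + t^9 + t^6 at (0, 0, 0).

7

The Hessian of f at 0 has rank 1. Corank 2; j^3 = s^3 is a perfect cube, so E-series; the 4-jet and mu = 7 give E_7.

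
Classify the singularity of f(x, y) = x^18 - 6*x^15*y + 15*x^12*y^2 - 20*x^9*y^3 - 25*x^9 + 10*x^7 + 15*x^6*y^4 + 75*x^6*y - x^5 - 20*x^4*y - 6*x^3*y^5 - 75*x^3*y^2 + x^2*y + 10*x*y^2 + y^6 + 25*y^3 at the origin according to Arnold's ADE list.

The Hessian of f at 0 has rank 0. Corank 2; j^3 = y*(x + 5*y)^2 has shape L^2 M (L != M), so D-series; mu = 7 gives D_7.

D7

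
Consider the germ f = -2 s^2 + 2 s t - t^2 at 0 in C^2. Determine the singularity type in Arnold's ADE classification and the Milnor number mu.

Type A1, Milnor number mu = 1.

The Hessian of f at 0 has rank 2. Corank 0: nondegenerate Morse point, so A_1.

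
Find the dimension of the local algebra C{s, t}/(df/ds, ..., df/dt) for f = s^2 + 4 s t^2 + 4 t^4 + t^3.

2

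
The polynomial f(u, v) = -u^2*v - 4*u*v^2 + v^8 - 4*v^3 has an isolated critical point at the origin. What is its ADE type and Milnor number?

The Hessian of f at 0 is [[0, 0], [0, 0]] with rank 0, so corank 2. A Groebner basis of the Jacobian ideal J(f) in C{u,v} is {-u^2/8 + v^7 + v^2/2, u^3 + 8*v^3, u*v + 2*v^2}; counting standard monomials gives mu = 9. Corank 2; j^3 = -v*(u + 2*v)^2 has shape L^2 M (L != M), so D-series; mu = 9 gives D_9.

Type D_{9}, Milnor number mu = 9.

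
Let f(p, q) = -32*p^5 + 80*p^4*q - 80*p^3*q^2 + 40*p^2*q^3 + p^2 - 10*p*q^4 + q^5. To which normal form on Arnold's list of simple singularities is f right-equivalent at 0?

A4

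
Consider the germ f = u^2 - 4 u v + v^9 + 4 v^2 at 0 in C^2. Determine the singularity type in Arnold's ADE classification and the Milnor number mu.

Type A_{8}, Milnor number mu = 8.

The Hessian of f at 0 is [[2, -4], [-4, 8]] with rank 1, so corank 1. A Groebner basis of the Jacobian ideal J(f) in C{u,v} is {v^8, u - 2*v}; counting standard monomials gives mu = 8. Corank 1: A-series; mu = 8 gives A_8.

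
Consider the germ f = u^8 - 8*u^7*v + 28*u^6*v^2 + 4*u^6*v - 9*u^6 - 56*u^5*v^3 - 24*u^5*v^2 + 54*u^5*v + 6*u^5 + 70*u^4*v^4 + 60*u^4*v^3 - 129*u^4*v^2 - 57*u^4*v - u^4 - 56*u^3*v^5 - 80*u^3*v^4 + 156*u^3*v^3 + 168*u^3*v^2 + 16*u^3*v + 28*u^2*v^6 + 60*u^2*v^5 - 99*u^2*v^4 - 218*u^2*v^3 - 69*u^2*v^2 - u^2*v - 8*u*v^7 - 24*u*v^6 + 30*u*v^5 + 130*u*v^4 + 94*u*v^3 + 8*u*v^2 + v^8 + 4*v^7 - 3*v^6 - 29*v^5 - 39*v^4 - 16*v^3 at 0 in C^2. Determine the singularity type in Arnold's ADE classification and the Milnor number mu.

Type D_5, Milnor number mu = 5.

The Hessian of f at 0 has rank 0. Corank 2; j^3 = -v*(u - 4*v)^2 has shape L^2 M (L != M), so D-series; mu = 5 gives D_5.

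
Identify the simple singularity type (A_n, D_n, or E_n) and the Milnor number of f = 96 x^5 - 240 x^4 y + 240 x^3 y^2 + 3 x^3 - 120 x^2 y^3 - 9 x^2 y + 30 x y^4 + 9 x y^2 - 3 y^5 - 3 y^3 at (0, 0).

Type E8, Milnor number mu = 8.

The Hessian of f at 0 is [[0, 0], [0, 0]] with rank 0, so corank 2. A Groebner basis of the Jacobian ideal J(f) in C{x,y} is {y^5, x*y^3 - 7*y^4/8, x^2 - 2*x*y + y^2}; counting standard monomials gives mu = 8. Corank 2; j^3 = 3*(x - y)^3 is a perfect cube, so E-series; the 5-jet and mu = 8 give E_8.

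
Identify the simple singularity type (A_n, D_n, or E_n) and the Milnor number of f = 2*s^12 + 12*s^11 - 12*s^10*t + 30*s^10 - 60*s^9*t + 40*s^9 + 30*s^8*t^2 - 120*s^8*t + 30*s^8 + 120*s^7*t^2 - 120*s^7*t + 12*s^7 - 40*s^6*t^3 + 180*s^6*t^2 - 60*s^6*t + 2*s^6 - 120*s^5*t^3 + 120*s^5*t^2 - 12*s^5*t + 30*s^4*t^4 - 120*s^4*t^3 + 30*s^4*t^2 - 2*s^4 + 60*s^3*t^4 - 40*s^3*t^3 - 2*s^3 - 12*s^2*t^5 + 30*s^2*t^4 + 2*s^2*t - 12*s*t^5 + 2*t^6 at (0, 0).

Type D7, Milnor number mu = 7.

The Hessian of f at 0 has rank 0. Corank 2; j^3 = -2*s^2*(s - t) has shape L^2 M (L != M), so D-series; mu = 7 gives D_7.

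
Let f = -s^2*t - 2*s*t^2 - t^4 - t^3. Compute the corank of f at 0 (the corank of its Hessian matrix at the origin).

2

Hessian at 0 has rank 0.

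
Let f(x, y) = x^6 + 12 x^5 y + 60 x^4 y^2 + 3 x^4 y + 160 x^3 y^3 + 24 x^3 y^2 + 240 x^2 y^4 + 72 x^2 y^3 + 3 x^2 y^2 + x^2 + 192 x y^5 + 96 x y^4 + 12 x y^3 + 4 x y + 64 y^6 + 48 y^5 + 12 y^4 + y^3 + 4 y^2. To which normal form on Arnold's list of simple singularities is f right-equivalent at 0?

A_2

The Hessian of f at 0 is [[2, 4], [4, 8]] with rank 1, so corank 1. A Groebner basis of the Jacobian ideal J(f) in C{x,y} is {y^2, x + 2*y}; counting standard monomials gives mu = 2. Corank 1: A-series; mu = 2 gives A_2.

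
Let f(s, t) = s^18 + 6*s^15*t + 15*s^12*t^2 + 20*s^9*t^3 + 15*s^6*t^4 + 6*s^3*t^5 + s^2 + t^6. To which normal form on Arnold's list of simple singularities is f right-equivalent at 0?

A_{5}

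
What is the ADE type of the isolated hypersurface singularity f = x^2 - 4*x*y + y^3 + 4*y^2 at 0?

The Hessian of f at 0 has rank 1. Corank 1: A-series; mu = 2 gives A_2.

A_2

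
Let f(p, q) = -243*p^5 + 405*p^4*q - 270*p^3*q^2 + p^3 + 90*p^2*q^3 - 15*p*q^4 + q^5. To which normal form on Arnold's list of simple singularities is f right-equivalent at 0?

The Hessian of f at 0 has rank 0. Corank 2; j^3 = p^3 is a perfect cube, so E-series; the 5-jet and mu = 8 give E_8.

E_8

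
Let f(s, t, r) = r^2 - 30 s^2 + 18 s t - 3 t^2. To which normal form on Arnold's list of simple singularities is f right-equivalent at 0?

A_1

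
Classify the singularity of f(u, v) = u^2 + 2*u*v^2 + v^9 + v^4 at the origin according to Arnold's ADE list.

The Hessian of f at 0 is [[2, 0], [0, 0]] with rank 1, so corank 1. A Groebner basis of the Jacobian ideal J(f) in C{u,v} is {u^4, u + v^2}; counting standard monomials gives mu = 8. Corank 1: A-series; mu = 8 gives A_8.

A_8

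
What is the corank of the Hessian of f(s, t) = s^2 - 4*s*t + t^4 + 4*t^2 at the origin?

1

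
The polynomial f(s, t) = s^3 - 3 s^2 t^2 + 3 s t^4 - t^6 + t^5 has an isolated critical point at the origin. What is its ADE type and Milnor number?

Type E8, Milnor number mu = 8.

The Hessian of f at 0 has rank 0. Corank 2; j^3 = s^3 is a perfect cube, so E-series; the 5-jet and mu = 8 give E_8.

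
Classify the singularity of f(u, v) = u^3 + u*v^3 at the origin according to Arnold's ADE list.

The Hessian of f at 0 is [[0, 0], [0, 0]] with rank 0, so corank 2. A Groebner basis of the Jacobian ideal J(f) in C{u,v} is {u^3, u*v^2, 3*u^2 + v^3}; counting standard monomials gives mu = 7. Corank 2; j^3 = u^3 is a perfect cube, so E-series; the 4-jet and mu = 7 give E_7.

E7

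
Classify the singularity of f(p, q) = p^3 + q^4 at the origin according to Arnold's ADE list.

E_6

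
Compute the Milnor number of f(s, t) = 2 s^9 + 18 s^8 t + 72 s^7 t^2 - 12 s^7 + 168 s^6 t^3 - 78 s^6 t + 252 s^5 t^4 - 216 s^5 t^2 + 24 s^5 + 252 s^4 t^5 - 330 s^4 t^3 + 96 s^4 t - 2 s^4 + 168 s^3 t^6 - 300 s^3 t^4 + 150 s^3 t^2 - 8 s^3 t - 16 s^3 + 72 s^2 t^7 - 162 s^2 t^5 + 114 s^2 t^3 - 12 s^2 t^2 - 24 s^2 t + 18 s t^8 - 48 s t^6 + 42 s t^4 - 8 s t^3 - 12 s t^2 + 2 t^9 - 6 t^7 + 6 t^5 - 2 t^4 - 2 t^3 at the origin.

6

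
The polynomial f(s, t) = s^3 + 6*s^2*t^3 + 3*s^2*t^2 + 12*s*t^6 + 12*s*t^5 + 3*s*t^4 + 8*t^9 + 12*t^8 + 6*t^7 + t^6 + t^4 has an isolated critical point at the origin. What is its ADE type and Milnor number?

Type E_{6}, Milnor number mu = 6.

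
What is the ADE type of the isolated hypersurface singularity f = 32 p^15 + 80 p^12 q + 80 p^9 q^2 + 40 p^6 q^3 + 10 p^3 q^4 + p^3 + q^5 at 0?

E8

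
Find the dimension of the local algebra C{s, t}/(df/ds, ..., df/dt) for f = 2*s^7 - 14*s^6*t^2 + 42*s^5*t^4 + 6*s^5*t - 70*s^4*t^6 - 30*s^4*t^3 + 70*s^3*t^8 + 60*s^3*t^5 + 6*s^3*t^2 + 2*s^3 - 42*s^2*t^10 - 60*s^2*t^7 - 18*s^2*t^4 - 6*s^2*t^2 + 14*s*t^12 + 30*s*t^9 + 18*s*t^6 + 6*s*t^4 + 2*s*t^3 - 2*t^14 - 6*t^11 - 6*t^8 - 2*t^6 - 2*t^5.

7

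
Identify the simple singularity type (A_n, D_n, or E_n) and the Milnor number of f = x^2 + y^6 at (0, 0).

Type A_{5}, Milnor number mu = 5.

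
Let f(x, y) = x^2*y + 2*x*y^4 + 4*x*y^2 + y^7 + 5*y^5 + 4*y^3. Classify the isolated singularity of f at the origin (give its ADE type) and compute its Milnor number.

Type D_{6}, Milnor number mu = 6.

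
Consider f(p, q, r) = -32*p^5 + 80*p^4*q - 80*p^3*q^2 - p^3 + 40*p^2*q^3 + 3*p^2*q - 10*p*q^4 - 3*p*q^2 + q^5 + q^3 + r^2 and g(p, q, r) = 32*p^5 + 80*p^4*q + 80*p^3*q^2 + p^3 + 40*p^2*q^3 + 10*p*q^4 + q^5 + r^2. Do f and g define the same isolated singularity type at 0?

Yes.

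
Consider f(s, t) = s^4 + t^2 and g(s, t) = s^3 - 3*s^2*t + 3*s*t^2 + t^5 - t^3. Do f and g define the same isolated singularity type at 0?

No.

The Hessian of f at 0 has rank 1. Corank 1: A-series; mu = 3 gives A_3. The Hessian of g at 0 has rank 0. Corank 2; j^3 = (s - t)^3 is a perfect cube, so E-series; the 5-jet and mu = 8 give E_8. f is A_3 but g is E_8, hence not right-equivalent.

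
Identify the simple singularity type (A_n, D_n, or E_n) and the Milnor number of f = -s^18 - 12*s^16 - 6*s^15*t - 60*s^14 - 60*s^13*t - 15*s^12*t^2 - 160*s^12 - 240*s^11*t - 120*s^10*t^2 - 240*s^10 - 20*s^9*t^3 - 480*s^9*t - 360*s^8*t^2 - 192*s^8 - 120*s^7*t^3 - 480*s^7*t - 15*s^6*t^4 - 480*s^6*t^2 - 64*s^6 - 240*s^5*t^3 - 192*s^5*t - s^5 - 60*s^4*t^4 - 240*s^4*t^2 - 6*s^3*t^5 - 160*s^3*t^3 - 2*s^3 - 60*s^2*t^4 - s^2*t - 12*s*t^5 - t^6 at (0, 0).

Type D_{7}, Milnor number mu = 7.

The Hessian of f at 0 is [[0, 0], [0, 0]] with rank 0, so corank 2. A Groebner basis of the Jacobian ideal J(f) in C{s,t} is {-s*t/12 + t^5, s*t^2, s^2 + s*t/2}; counting standard monomials gives mu = 7. Corank 2; j^3 = -s^2*(2*s + t) has shape L^2 M (L != M), so D-series; mu = 7 gives D_7.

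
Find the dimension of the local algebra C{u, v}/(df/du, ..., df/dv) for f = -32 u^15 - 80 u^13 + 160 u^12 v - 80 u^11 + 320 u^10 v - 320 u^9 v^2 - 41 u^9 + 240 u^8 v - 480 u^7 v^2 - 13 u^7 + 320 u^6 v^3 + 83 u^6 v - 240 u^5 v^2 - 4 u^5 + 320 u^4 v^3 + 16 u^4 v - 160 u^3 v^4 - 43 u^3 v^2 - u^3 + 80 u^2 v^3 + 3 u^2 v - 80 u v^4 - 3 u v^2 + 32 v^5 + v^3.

8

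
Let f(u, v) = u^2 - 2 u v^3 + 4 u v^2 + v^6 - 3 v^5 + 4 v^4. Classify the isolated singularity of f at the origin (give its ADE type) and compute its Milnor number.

Type A_{4}, Milnor number mu = 4.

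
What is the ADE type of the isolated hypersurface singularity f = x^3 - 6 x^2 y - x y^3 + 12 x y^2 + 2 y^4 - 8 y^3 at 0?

E_7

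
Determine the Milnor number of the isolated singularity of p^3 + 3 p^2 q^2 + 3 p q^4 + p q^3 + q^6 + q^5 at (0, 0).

The Hessian of f at 0 has rank 0. Corank 2; j^3 = p^3 is a perfect cube, so E-series; the 4-jet and mu = 7 give E_7.

7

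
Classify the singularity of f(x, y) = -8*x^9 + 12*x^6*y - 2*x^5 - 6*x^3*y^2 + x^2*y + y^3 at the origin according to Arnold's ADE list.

The Hessian of f at 0 is [[0, 0], [0, 0]] with rank 0, so corank 2. A Groebner basis of the Jacobian ideal J(f) in C{x,y} is {y^3, x^2 + 3*y^2, x*y}; counting standard monomials gives mu = 4. Corank 2; j^3 = y*(x^2 + y^2) splits into three distinct lines over C (the quadratic factor has nonzero discriminant), so D_4.

D4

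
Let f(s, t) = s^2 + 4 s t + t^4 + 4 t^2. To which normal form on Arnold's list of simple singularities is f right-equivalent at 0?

The Hessian of f at 0 is [[2, 4], [4, 8]] with rank 1, so corank 1. A Groebner basis of the Jacobian ideal J(f) in C{s,t} is {t^3, s + 2*t}; counting standard monomials gives mu = 3. Corank 1: A-series; mu = 3 gives A_3.

A_{3}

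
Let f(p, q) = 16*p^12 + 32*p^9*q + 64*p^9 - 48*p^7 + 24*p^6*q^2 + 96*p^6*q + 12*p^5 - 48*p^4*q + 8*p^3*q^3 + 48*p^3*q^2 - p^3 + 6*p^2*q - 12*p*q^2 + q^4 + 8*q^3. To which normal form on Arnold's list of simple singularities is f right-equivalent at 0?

The Hessian of f at 0 has rank 0. Corank 2; j^3 = -(p - 2*q)^3 is a perfect cube, so E-series; the 4-jet and mu = 6 give E_6.

E6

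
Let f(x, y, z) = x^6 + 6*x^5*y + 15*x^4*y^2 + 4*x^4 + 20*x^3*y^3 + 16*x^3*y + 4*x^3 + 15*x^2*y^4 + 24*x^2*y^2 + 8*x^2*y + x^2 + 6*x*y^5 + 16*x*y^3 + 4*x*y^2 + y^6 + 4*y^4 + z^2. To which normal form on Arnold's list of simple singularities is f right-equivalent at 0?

A_5

The Hessian of f at 0 is [[2, 0, 0], [0, 0, 0], [0, 0, 2]] with rank 2, so corank 1. A Groebner basis of the Jacobian ideal J(f) in C{x,y,z} is {x*y^2 - x*y - x/4 - y^2/2, 5*x*y/2 + x/2 + y^3 + y^2, x^2 + 2*x*y + x/2 + y^2, z}; counting standard monomials gives mu = 5. Corank 1: A-series; mu = 5 gives A_5.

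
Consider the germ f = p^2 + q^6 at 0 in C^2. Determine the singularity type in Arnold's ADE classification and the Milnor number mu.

Type A_5, Milnor number mu = 5.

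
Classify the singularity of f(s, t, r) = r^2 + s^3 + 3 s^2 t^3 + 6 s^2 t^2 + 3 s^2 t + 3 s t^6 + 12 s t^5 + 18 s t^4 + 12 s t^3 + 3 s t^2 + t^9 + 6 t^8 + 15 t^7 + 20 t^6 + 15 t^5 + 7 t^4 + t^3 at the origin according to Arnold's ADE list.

E6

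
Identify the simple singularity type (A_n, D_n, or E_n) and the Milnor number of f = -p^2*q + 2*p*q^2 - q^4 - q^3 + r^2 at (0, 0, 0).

Type D5, Milnor number mu = 5.

The Hessian of f at 0 has rank 1. Corank 2; j^3 = -q*(p - q)^2 has shape L^2 M (L != M), so D-series; mu = 5 gives D_5.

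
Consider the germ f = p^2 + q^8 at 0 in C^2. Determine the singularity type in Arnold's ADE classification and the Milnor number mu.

Type A_{7}, Milnor number mu = 7.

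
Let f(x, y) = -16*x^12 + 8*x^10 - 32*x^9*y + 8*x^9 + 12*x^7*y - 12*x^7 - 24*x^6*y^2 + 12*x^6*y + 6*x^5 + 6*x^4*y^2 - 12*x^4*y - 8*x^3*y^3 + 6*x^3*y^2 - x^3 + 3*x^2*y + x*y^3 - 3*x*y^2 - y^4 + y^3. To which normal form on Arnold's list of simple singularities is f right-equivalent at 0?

E_{7}

The Hessian of f at 0 is [[0, 0], [0, 0]] with rank 0, so corank 2. A Groebner basis of the Jacobian ideal J(f) in C{x,y} is {x^3 - 3*x^2*y + 6*x^2 - 12*x*y + 6*y^2, -3*x^2 + x*y^2 + 6*x*y - 3*y^2, -3*x^2 + 6*x*y + y^3 - 3*y^2}; counting standard monomials gives mu = 7. Corank 2; j^3 = -(x - y)^3 is a perfect cube, so E-series; the 4-jet and mu = 7 give E_7.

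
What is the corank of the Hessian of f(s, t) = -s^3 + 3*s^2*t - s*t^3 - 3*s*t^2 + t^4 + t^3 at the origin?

Hessian at 0 has rank 0.

2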